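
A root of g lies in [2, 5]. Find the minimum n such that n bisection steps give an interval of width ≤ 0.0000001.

Width after n steps is 3/2^n. Need 2^n ≥ 3/0.0000001 = 30000000.
2^24 = 16777216 < 30000000 ≤ 2^25 = 33554432, so n = 25.

25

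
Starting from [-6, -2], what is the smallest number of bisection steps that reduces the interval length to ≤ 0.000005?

20

Width after n steps is 4/2^n. Need 2^n ≥ 4/0.000005 = 800000.
2^19 = 524288 < 800000 ≤ 2^20 = 1048576, so n = 20.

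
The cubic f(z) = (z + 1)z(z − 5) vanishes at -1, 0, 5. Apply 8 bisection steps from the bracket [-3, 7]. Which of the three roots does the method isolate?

5

f(2) = -18 < 0, so the root lies in [2, 7]
f(4.5) = -12.375 < 0, so the root lies in [4.5, 7]
f(5.75) = 29.109375 > 0, so the root lies in [4.5, 5.75]
f(5.125) = 3.9238 > 0, so the root lies in [4.5, 5.125]
f(4.8125) = -5.2449 < 0, so the root lies in [4.8125, 5.125]
f(4.96875) = -0.9268 < 0, so the root lies in [4.96875, 5.125]
f(5.046875) = 1.4305 > 0, so the root lies in [4.96875, 5.046875]
f(5.0078125) = 0.235 > 0, so the root lies in [4.96875, 5.0078125]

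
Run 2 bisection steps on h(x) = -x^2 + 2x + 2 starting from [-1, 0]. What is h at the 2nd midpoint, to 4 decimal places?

-0.0625

x = -0.5 gives h = 0.75, positive; keep [-1, -0.5]
x = -0.75 gives h = -0.0625, negative; keep [-0.75, -0.5]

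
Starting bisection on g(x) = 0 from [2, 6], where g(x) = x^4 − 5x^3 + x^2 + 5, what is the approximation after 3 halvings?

4.5

x = 4 gives g = -43, negative; keep [4, 6]
x = 5 gives g = 30, positive; keep [4, 5]
x = 4.5 gives g = -20.3125, negative; keep [4.5, 5]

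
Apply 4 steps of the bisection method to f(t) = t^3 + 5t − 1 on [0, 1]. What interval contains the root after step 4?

midpoint 0.5: f = 1.625 > 0 → [0, 0.5]
midpoint 0.25: f = 0.265625 > 0 → [0, 0.25]
midpoint 0.125: f = -0.373047 < 0 → [0.125, 0.25]
midpoint 0.1875: f = -0.0559 < 0 → [0.1875, 0.25]

[0.1875, 0.25]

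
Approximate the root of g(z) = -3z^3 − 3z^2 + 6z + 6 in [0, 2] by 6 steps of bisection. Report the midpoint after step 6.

1.40625

z = 1 gives g = 6, positive; keep [1, 2]
z = 1.5 gives g = -1.875, negative; keep [1, 1.5]
z = 1.25 gives g = 2.953125, positive; keep [1.25, 1.5]
z = 1.375 gives g = 0.7793, positive; keep [1.375, 1.5]
z = 1.4375 gives g = -0.4856, negative; keep [1.375, 1.4375]
z = 1.40625 gives g = 0.1621, positive; keep [1.40625, 1.4375]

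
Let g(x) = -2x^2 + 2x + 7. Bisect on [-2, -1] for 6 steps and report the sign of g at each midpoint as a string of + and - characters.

-++-++

g(-1.5) = -0.5 < 0, so the root lies in [-1.5, -1]
g(-1.25) = 1.375 > 0, so the root lies in [-1.5, -1.25]
g(-1.375) = 0.46875 > 0, so the root lies in [-1.5, -1.375]
g(-1.4375) = -0.0078 < 0, so the root lies in [-1.4375, -1.375]
g(-1.40625) = 0.2324 > 0, so the root lies in [-1.4375, -1.40625]
g(-1.421875) = 0.1128 > 0, so the root lies in [-1.4375, -1.421875]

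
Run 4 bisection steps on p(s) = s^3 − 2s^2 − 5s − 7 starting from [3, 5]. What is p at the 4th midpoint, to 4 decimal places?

1.7793

midpoint 4: p = 5 > 0 → [3, 4]
midpoint 3.5: p = -6.125 < 0 → [3.5, 4]
midpoint 3.75: p = -1.140625 < 0 → [3.75, 4]
midpoint 3.875: p = 1.7793 > 0 → [3.75, 3.875]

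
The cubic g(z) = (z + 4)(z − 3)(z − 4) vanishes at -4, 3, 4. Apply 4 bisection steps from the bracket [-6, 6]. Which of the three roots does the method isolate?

m = 0, g(m) = 48 (+); new bracket [-6, 0]
m = -3, g(m) = 42 (+); new bracket [-6, -3]
m = -4.5, g(m) = -31.875 (−); new bracket [-4.5, -3]
m = -3.75, g(m) = 13.0781 (+); new bracket [-4.5, -3.75]

-4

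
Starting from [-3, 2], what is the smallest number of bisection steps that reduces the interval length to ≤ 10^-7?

Width after n steps is 5/2^n. Need 2^n ≥ 5/10^-7 = 50000000.
2^25 = 33554432 < 50000000 ≤ 2^26 = 67108864, so n = 26.

26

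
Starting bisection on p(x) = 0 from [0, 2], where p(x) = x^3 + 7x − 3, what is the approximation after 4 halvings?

0.375

p(1) = 5 > 0, so the root lies in [0, 1]
p(0.5) = 0.625 > 0, so the root lies in [0, 0.5]
p(0.25) = -1.234375 < 0, so the root lies in [0.25, 0.5]
p(0.375) = -0.3223 < 0, so the root lies in [0.375, 0.5]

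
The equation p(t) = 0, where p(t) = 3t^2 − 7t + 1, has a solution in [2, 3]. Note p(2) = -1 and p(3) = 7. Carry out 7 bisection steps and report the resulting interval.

p(2.5) = 2.25 > 0, so the root lies in [2, 2.5]
p(2.25) = 0.4375 > 0, so the root lies in [2, 2.25]
p(2.125) = -0.328125 < 0, so the root lies in [2.125, 2.25]
p(2.1875) = 0.043 > 0, so the root lies in [2.125, 2.1875]
p(2.15625) = -0.1455 < 0, so the root lies in [2.15625, 2.1875]
p(2.171875) = -0.052 < 0, so the root lies in [2.171875, 2.1875]
p(2.1796875) = -0.0047 < 0, so the root lies in [2.1796875, 2.1875]

[2.1796875, 2.1875]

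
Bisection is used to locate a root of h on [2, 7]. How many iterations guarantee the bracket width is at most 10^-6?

Width after n steps is 5/2^n. Need 2^n ≥ 5/10^-6 = 5000000.
2^22 = 4194304 < 5000000 ≤ 2^23 = 8388608, so n = 23.

23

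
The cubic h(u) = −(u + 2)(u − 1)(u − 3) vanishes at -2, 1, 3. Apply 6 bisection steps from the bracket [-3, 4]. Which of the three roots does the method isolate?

-2

m = 0.5, h(m) = -3.125 (−); new bracket [-3, 0.5]
m = -1.25, h(m) = -7.171875 (−); new bracket [-3, -1.25]
m = -2.125, h(m) = 2.001953 (+); new bracket [-2.125, -1.25]
m = -1.6875, h(m) = -3.9368 (−); new bracket [-2.125, -1.6875]
m = -1.90625, h(m) = -1.3368 (−); new bracket [-2.125, -1.90625]
m = -2.015625, h(m) = 0.2363 (+); new bracket [-2.015625, -1.90625]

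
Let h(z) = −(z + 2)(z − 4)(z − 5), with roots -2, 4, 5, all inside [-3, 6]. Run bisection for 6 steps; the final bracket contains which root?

h(1.5) = -30.625 < 0, so the root lies in [-3, 1.5]
h(-0.75) = -34.140625 < 0, so the root lies in [-3, -0.75]
h(-1.875) = -5.048828 < 0, so the root lies in [-3, -1.875]
h(-2.4375) = 20.947 > 0, so the root lies in [-2.4375, -1.875]
h(-2.15625) = 6.8837 > 0, so the root lies in [-2.15625, -1.875]
h(-2.015625) = 0.6594 > 0, so the root lies in [-2.015625, -1.875]

-2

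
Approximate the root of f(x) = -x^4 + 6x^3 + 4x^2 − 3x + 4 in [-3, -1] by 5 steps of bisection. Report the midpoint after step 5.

-1.1875

f(-2) = -38 < 0, so the root lies in [-2, -1]
f(-1.5) = -7.8125 < 0, so the root lies in [-1.5, -1]
f(-1.25) = -0.160156 < 0, so the root lies in [-1.25, -1]
f(-1.125) = 2.2927 > 0, so the root lies in [-1.25, -1.125]
f(-1.1875) = 1.1672 > 0, so the root lies in [-1.25, -1.1875]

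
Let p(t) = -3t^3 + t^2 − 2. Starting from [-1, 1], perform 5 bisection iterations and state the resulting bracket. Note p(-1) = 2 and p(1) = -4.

p(0) = -2 < 0, so the root lies in [-1, 0]
p(-0.5) = -1.375 < 0, so the root lies in [-1, -0.5]
p(-0.75) = -0.171875 < 0, so the root lies in [-1, -0.75]
p(-0.875) = 0.7754 > 0, so the root lies in [-0.875, -0.75]
p(-0.8125) = 0.2693 > 0, so the root lies in [-0.8125, -0.75]

[-0.8125, -0.75]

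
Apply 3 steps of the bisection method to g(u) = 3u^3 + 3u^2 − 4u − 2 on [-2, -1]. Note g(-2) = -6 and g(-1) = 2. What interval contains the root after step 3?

m = -1.5, g(m) = 0.625 (+); new bracket [-2, -1.5]
m = -1.75, g(m) = -1.890625 (−); new bracket [-1.75, -1.5]
m = -1.625, g(m) = -0.451172 (−); new bracket [-1.625, -1.5]

[-1.625, -1.5]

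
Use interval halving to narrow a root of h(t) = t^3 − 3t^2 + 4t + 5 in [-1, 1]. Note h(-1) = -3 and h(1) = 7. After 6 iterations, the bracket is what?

m = 0, h(m) = 5 (+); new bracket [-1, 0]
m = -0.5, h(m) = 2.125 (+); new bracket [-1, -0.5]
m = -0.75, h(m) = -0.109375 (−); new bracket [-0.75, -0.5]
m = -0.625, h(m) = 1.084 (+); new bracket [-0.75, -0.625]
m = -0.6875, h(m) = 0.5071 (+); new bracket [-0.75, -0.6875]
m = -0.71875, h(m) = 0.2039 (+); new bracket [-0.75, -0.71875]

[-0.75, -0.71875]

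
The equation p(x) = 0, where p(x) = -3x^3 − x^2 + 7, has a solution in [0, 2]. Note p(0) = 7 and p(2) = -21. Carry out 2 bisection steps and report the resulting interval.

[1, 1.5]

midpoint 1: p = 3 > 0 → [1, 2]
midpoint 1.5: p = -5.375 < 0 → [1, 1.5]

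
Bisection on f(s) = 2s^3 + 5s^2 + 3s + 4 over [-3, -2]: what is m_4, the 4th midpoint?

-2.1875

m = -2.5, f(m) = -3.5 (−); new bracket [-2.5, -2]
m = -2.25, f(m) = -0.21875 (−); new bracket [-2.25, -2]
m = -2.125, f(m) = 1.011719 (+); new bracket [-2.25, -2.125]
m = -2.1875, f(m) = 0.4282 (+); new bracket [-2.25, -2.1875]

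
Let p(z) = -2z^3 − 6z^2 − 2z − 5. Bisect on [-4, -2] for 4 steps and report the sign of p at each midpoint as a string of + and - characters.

+---

m = -3, p(m) = 1 (+); new bracket [-3, -2]
m = -2.5, p(m) = -6.25 (−); new bracket [-3, -2.5]
m = -2.75, p(m) = -3.28125 (−); new bracket [-3, -2.75]
m = -2.875, p(m) = -1.3164 (−); new bracket [-3, -2.875]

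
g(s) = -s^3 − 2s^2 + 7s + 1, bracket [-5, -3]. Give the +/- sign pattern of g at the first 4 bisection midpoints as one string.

+--+

m = -4, g(m) = 5 (+); new bracket [-4, -3]
m = -3.5, g(m) = -5.125 (−); new bracket [-4, -3.5]
m = -3.75, g(m) = -0.640625 (−); new bracket [-4, -3.75]
m = -3.875, g(m) = 2.0293 (+); new bracket [-3.875, -3.75]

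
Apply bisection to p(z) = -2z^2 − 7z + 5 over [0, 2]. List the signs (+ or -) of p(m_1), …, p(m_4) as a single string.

-+--

p(1) = -4 < 0, so the root lies in [0, 1]
p(0.5) = 1 > 0, so the root lies in [0.5, 1]
p(0.75) = -1.375 < 0, so the root lies in [0.5, 0.75]
p(0.625) = -0.1562 < 0, so the root lies in [0.5, 0.625]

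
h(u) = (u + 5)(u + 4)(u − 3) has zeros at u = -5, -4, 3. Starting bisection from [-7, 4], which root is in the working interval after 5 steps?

m = -1.5, h(m) = -39.375 (−); new bracket [-1.5, 4]
m = 1.25, h(m) = -57.421875 (−); new bracket [1.25, 4]
m = 2.625, h(m) = -18.943359 (−); new bracket [2.625, 4]
m = 3.3125, h(m) = 18.9954 (+); new bracket [2.625, 3.3125]
m = 2.96875, h(m) = -1.7354 (−); new bracket [2.96875, 3.3125]

3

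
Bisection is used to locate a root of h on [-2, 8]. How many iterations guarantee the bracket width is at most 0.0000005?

25

Width after n steps is 10/2^n. Need 2^n ≥ 10/0.0000005 = 20000000.
2^24 = 16777216 < 20000000 ≤ 2^25 = 33554432, so n = 25.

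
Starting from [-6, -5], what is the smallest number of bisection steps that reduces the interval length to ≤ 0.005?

Width after n steps is 1/2^n. Need 2^n ≥ 1/0.005 = 200.
2^7 = 128 < 200 ≤ 2^8 = 256, so n = 8.

8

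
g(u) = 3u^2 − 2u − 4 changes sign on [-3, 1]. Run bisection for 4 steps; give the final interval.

m = -1, g(m) = 1 (+); new bracket [-1, 1]
m = 0, g(m) = -4 (−); new bracket [-1, 0]
m = -0.5, g(m) = -2.25 (−); new bracket [-1, -0.5]
m = -0.75, g(m) = -0.8125 (−); new bracket [-1, -0.75]

[-1, -0.75]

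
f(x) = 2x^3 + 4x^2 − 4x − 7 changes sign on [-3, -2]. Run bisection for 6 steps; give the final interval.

x = -2.5 gives f = -3.25, negative; keep [-2.5, -2]
x = -2.25 gives f = -0.53125, negative; keep [-2.25, -2]
x = -2.125 gives f = 0.371094, positive; keep [-2.25, -2.125]
x = -2.1875 gives f = -0.0444, negative; keep [-2.1875, -2.125]
x = -2.15625 gives f = 0.1721, positive; keep [-2.1875, -2.15625]
x = -2.171875 gives f = 0.066, positive; keep [-2.1875, -2.171875]

[-2.1875, -2.171875]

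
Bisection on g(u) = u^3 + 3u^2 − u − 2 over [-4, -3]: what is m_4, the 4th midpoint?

m = -3.5, g(m) = -4.625 (−); new bracket [-3.5, -3]
m = -3.25, g(m) = -1.390625 (−); new bracket [-3.25, -3]
m = -3.125, g(m) = -0.095703 (−); new bracket [-3.125, -3]
m = -3.0625, g(m) = 0.4763 (+); new bracket [-3.125, -3.0625]

-3.0625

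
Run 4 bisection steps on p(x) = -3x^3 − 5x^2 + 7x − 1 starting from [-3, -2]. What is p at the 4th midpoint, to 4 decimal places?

-1.2903

midpoint -2.5: p = -2.875 < 0 → [-3, -2.5]
midpoint -2.75: p = 4.328125 > 0 → [-2.75, -2.5]
midpoint -2.625: p = 0.435547 > 0 → [-2.625, -2.5]
midpoint -2.5625: p = -1.2903 < 0 → [-2.625, -2.5625]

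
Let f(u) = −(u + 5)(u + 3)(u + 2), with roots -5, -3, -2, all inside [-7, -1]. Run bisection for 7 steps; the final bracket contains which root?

-5

f(-4) = -2 < 0, so the root lies in [-7, -4]
f(-5.5) = 4.375 > 0, so the root lies in [-5.5, -4]
f(-4.75) = -1.203125 < 0, so the root lies in [-5.5, -4.75]
f(-5.125) = 0.8301 > 0, so the root lies in [-5.125, -4.75]
f(-4.9375) = -0.3557 < 0, so the root lies in [-5.125, -4.9375]
f(-5.03125) = 0.1924 > 0, so the root lies in [-5.03125, -4.9375]
f(-4.984375) = -0.0925 < 0, so the root lies in [-5.03125, -4.984375]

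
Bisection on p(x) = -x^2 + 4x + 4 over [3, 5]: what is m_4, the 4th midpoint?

m = 4, p(m) = 4 (+); new bracket [4, 5]
m = 4.5, p(m) = 1.75 (+); new bracket [4.5, 5]
m = 4.75, p(m) = 0.4375 (+); new bracket [4.75, 5]
m = 4.875, p(m) = -0.2656 (−); new bracket [4.75, 4.875]

4.875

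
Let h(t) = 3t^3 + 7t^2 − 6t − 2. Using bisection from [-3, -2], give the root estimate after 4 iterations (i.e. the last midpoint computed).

t = -2.5 gives h = 9.875, positive; keep [-3, -2.5]
t = -2.75 gives h = 5.046875, positive; keep [-3, -2.75]
t = -2.875 gives h = 1.818359, positive; keep [-3, -2.875]
t = -2.9375 gives h = -0.0149, negative; keep [-2.9375, -2.875]

-2.9375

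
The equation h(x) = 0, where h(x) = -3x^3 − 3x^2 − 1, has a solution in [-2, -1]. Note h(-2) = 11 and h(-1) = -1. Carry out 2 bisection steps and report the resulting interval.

x = -1.5 gives h = 2.375, positive; keep [-1.5, -1]
x = -1.25 gives h = 0.171875, positive; keep [-1.25, -1]

[-1.25, -1]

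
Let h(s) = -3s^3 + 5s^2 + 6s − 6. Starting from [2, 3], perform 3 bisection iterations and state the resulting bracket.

midpoint 2.5: h = -6.625 < 0 → [2, 2.5]
midpoint 2.25: h = -1.359375 < 0 → [2, 2.25]
midpoint 2.125: h = 0.541016 > 0 → [2.125, 2.25]

[2.125, 2.25]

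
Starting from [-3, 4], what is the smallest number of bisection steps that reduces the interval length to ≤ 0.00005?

Width after n steps is 7/2^n. Need 2^n ≥ 7/0.00005 = 140000.
2^17 = 131072 < 140000 ≤ 2^18 = 262144, so n = 18.

18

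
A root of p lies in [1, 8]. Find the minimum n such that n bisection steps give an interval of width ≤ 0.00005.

Width after n steps is 7/2^n. Need 2^n ≥ 7/0.00005 = 140000.
2^17 = 131072 < 140000 ≤ 2^18 = 262144, so n = 18.

18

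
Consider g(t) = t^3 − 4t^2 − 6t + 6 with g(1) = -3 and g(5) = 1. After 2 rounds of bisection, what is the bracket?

[4, 5]

t = 3 gives g = -21, negative; keep [3, 5]
t = 4 gives g = -18, negative; keep [4, 5]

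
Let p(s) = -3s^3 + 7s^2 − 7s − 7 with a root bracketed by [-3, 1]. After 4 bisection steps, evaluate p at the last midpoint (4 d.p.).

p(-1) = 10 > 0, so the root lies in [-1, 1]
p(0) = -7 < 0, so the root lies in [-1, 0]
p(-0.5) = -1.375 < 0, so the root lies in [-1, -0.5]
p(-0.75) = 3.4531 > 0, so the root lies in [-0.75, -0.5]

3.4531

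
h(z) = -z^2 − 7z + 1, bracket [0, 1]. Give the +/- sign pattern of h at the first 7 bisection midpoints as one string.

h(0.5) = -2.75 < 0, so the root lies in [0, 0.5]
h(0.25) = -0.8125 < 0, so the root lies in [0, 0.25]
h(0.125) = 0.109375 > 0, so the root lies in [0.125, 0.25]
h(0.1875) = -0.3477 < 0, so the root lies in [0.125, 0.1875]
h(0.15625) = -0.1182 < 0, so the root lies in [0.125, 0.15625]
h(0.140625) = -0.0042 < 0, so the root lies in [0.125, 0.140625]
h(0.1328125) = 0.0527 > 0, so the root lies in [0.1328125, 0.140625]

--+---+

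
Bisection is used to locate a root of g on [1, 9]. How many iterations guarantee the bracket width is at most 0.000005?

21

Width after n steps is 8/2^n. Need 2^n ≥ 8/0.000005 = 1600000.
2^20 = 1048576 < 1600000 ≤ 2^21 = 2097152, so n = 21.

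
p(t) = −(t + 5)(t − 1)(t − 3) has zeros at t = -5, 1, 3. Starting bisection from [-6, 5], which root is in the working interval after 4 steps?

m = -0.5, p(m) = -23.625 (−); new bracket [-6, -0.5]
m = -3.25, p(m) = -46.484375 (−); new bracket [-6, -3.25]
m = -4.625, p(m) = -16.083984 (−); new bracket [-6, -4.625]
m = -5.3125, p(m) = 16.3977 (+); new bracket [-5.3125, -4.625]

-5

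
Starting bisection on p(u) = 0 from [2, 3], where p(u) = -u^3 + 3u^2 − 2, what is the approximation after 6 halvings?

2.734375

u = 2.5 gives p = 1.125, positive; keep [2.5, 3]
u = 2.75 gives p = -0.109375, negative; keep [2.5, 2.75]
u = 2.625 gives p = 0.583984, positive; keep [2.625, 2.75]
u = 2.6875 gives p = 0.2571, positive; keep [2.6875, 2.75]
u = 2.71875 gives p = 0.0789, positive; keep [2.71875, 2.75]
u = 2.734375 gives p = -0.014, negative; keep [2.71875, 2.734375]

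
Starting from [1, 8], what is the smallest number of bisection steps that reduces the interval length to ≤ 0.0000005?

Width after n steps is 7/2^n. Need 2^n ≥ 7/0.0000005 = 14000000.
2^23 = 8388608 < 14000000 ≤ 2^24 = 16777216, so n = 24.

24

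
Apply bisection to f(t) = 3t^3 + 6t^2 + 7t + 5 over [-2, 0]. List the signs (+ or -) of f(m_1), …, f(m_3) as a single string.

midpoint -1: f = 1 > 0 → [-2, -1]
midpoint -1.5: f = -2.125 < 0 → [-1.5, -1]
midpoint -1.25: f = -0.234375 < 0 → [-1.25, -1]

+--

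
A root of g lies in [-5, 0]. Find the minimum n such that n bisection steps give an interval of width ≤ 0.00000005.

27

Width after n steps is 5/2^n. Need 2^n ≥ 5/0.00000005 = 100000000.
2^26 = 67108864 < 100000000 ≤ 2^27 = 134217728, so n = 27.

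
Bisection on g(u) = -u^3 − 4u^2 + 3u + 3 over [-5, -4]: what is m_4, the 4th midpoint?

midpoint -4.5: g = -0.375 < 0 → [-5, -4.5]
midpoint -4.75: g = 5.671875 > 0 → [-4.75, -4.5]
midpoint -4.625: g = 2.494141 > 0 → [-4.625, -4.5]
midpoint -4.5625: g = 1.0217 > 0 → [-4.5625, -4.5]

-4.5625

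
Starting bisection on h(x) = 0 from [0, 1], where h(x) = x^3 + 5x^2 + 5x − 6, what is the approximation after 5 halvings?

x = 0.5 gives h = -2.125, negative; keep [0.5, 1]
x = 0.75 gives h = 0.984375, positive; keep [0.5, 0.75]
x = 0.625 gives h = -0.677734, negative; keep [0.625, 0.75]
x = 0.6875 gives h = 0.1257, positive; keep [0.625, 0.6875]
x = 0.65625 gives h = -0.2828, negative; keep [0.65625, 0.6875]

0.65625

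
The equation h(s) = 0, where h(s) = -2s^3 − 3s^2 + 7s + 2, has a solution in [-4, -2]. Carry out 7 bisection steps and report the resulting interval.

s = -3 gives h = 8, positive; keep [-3, -2]
s = -2.5 gives h = -3, negative; keep [-3, -2.5]
s = -2.75 gives h = 1.65625, positive; keep [-2.75, -2.5]
s = -2.625 gives h = -0.8711, negative; keep [-2.75, -2.625]
s = -2.6875 gives h = 0.3413, positive; keep [-2.6875, -2.625]
s = -2.65625 gives h = -0.2775, negative; keep [-2.6875, -2.65625]
s = -2.671875 gives h = 0.0287, positive; keep [-2.671875, -2.65625]

[-2.671875, -2.65625]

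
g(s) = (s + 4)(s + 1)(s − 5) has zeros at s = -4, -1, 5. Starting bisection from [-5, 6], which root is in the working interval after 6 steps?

midpoint 0.5: g = -30.375 < 0 → [0.5, 6]
midpoint 3.25: g = -53.921875 < 0 → [3.25, 6]
midpoint 4.625: g = -18.193359 < 0 → [4.625, 6]
midpoint 5.3125: g = 18.3704 > 0 → [4.625, 5.3125]
midpoint 4.96875: g = -1.6729 < 0 → [4.96875, 5.3125]
midpoint 5.140625: g = 7.8932 > 0 → [4.96875, 5.140625]

5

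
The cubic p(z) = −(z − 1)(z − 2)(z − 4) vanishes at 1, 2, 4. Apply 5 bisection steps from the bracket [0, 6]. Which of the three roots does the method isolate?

4

z = 3 gives p = 2, positive; keep [3, 6]
z = 4.5 gives p = -4.375, negative; keep [3, 4.5]
z = 3.75 gives p = 1.203125, positive; keep [3.75, 4.5]
z = 4.125 gives p = -0.8301, negative; keep [3.75, 4.125]
z = 3.9375 gives p = 0.3557, positive; keep [3.9375, 4.125]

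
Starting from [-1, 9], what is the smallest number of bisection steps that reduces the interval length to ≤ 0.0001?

17

Width after n steps is 10/2^n. Need 2^n ≥ 10/0.0001 = 100000.
2^16 = 65536 < 100000 ≤ 2^17 = 131072, so n = 17.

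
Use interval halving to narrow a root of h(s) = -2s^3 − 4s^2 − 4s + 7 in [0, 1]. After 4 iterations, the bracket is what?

h(0.5) = 3.75 > 0, so the root lies in [0.5, 1]
h(0.75) = 0.90625 > 0, so the root lies in [0.75, 1]
h(0.875) = -0.902344 < 0, so the root lies in [0.75, 0.875]
h(0.8125) = 0.0366 > 0, so the root lies in [0.8125, 0.875]

[0.8125, 0.875]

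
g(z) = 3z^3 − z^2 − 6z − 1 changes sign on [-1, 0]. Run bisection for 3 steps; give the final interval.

[-0.25, -0.125]

midpoint -0.5: g = 1.375 > 0 → [-0.5, 0]
midpoint -0.25: g = 0.390625 > 0 → [-0.25, 0]
midpoint -0.125: g = -0.271484 < 0 → [-0.25, -0.125]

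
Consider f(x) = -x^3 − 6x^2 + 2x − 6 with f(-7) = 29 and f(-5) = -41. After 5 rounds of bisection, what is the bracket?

[-6.5, -6.4375]

m = -6, f(m) = -18 (−); new bracket [-7, -6]
m = -6.5, f(m) = 2.125 (+); new bracket [-6.5, -6]
m = -6.25, f(m) = -8.734375 (−); new bracket [-6.5, -6.25]
m = -6.375, f(m) = -3.5098 (−); new bracket [-6.5, -6.375]
m = -6.4375, f(m) = -0.7444 (−); new bracket [-6.5, -6.4375]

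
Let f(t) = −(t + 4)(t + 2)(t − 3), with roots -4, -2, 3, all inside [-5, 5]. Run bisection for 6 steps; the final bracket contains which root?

3

f(0) = 24 > 0, so the root lies in [0, 5]
f(2.5) = 14.625 > 0, so the root lies in [2.5, 5]
f(3.75) = -33.421875 < 0, so the root lies in [2.5, 3.75]
f(3.125) = -4.5645 < 0, so the root lies in [2.5, 3.125]
f(2.8125) = 6.1472 > 0, so the root lies in [2.8125, 3.125]
f(2.96875) = 1.0821 > 0, so the root lies in [2.96875, 3.125]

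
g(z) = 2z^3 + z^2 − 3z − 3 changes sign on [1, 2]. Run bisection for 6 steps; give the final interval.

[1.375, 1.390625]

midpoint 1.5: g = 1.5 > 0 → [1, 1.5]
midpoint 1.25: g = -1.28125 < 0 → [1.25, 1.5]
midpoint 1.375: g = -0.035156 < 0 → [1.375, 1.5]
midpoint 1.4375: g = 0.6948 > 0 → [1.375, 1.4375]
midpoint 1.40625: g = 0.3206 > 0 → [1.375, 1.40625]
midpoint 1.390625: g = 0.1404 > 0 → [1.375, 1.390625]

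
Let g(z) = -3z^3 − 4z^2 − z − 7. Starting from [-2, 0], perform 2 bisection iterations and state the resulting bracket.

[-2, -1.5]

midpoint -1: g = -7 < 0 → [-2, -1]
midpoint -1.5: g = -4.375 < 0 → [-2, -1.5]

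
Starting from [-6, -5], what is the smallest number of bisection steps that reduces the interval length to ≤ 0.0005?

Width after n steps is 1/2^n. Need 2^n ≥ 1/0.0005 = 2000.
2^10 = 1024 < 2000 ≤ 2^11 = 2048, so n = 11.

11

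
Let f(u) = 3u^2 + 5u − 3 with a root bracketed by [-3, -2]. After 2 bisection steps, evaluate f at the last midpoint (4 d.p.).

0.9375

u = -2.5 gives f = 3.25, positive; keep [-2.5, -2]
u = -2.25 gives f = 0.9375, positive; keep [-2.25, -2]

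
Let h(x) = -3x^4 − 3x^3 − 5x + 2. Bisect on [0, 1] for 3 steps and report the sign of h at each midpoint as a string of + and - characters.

-+-

m = 0.5, h(m) = -1.0625 (−); new bracket [0, 0.5]
m = 0.25, h(m) = 0.691406 (+); new bracket [0.25, 0.5]
m = 0.375, h(m) = -0.092529 (−); new bracket [0.25, 0.375]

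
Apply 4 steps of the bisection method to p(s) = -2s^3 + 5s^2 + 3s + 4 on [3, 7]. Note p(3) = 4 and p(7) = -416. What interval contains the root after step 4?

m = 5, p(m) = -106 (−); new bracket [3, 5]
m = 4, p(m) = -32 (−); new bracket [3, 4]
m = 3.5, p(m) = -10 (−); new bracket [3, 3.5]
m = 3.25, p(m) = -2.0938 (−); new bracket [3, 3.25]

[3, 3.25]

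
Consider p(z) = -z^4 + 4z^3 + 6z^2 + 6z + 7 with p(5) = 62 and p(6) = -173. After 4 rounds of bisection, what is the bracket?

p(5.5) = -28.0625 < 0, so the root lies in [5, 5.5]
p(5.25) = 22.996094 > 0, so the root lies in [5.25, 5.5]
p(5.375) = -0.926025 < 0, so the root lies in [5.25, 5.375]
p(5.3125) = 11.4241 > 0, so the root lies in [5.3125, 5.375]

[5.3125, 5.375]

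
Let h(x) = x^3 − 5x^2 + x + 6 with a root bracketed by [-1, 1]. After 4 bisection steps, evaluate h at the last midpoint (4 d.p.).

x = 0 gives h = 6, positive; keep [-1, 0]
x = -0.5 gives h = 4.125, positive; keep [-1, -0.5]
x = -0.75 gives h = 2.015625, positive; keep [-1, -0.75]
x = -0.875 gives h = 0.627, positive; keep [-1, -0.875]

0.6270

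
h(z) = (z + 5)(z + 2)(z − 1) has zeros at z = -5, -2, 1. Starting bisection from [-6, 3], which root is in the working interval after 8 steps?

1

z = -1.5 gives h = -4.375, negative; keep [-1.5, 3]
z = 0.75 gives h = -3.953125, negative; keep [0.75, 3]
z = 1.875 gives h = 23.310547, positive; keep [0.75, 1.875]
z = 1.3125 gives h = 6.5344, positive; keep [0.75, 1.3125]
z = 1.03125 gives h = 0.5713, positive; keep [0.75, 1.03125]
z = 0.890625 gives h = -1.8624, negative; keep [0.890625, 1.03125]
z = 0.9609375 gives h = -0.6895, negative; keep [0.9609375, 1.03125]
z = 0.99609375 gives h = -0.0702, negative; keep [0.99609375, 1.03125]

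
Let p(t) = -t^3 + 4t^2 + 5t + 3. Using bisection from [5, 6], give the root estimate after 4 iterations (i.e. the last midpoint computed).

m = 5.5, p(m) = -14.875 (−); new bracket [5, 5.5]
m = 5.25, p(m) = -5.203125 (−); new bracket [5, 5.25]
m = 5.125, p(m) = -0.923828 (−); new bracket [5, 5.125]
m = 5.0625, p(m) = 1.0818 (+); new bracket [5.0625, 5.125]

5.0625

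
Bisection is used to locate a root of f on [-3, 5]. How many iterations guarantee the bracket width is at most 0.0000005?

24

Width after n steps is 8/2^n. Need 2^n ≥ 8/0.0000005 = 16000000.
2^23 = 8388608 < 16000000 ≤ 2^24 = 16777216, so n = 24.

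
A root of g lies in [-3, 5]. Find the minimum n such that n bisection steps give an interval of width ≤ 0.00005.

Width after n steps is 8/2^n. Need 2^n ≥ 8/0.00005 = 160000.
2^17 = 131072 < 160000 ≤ 2^18 = 262144, so n = 18.

18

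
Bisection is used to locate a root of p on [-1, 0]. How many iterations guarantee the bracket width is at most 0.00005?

15

Width after n steps is 1/2^n. Need 2^n ≥ 1/0.00005 = 20000.
2^14 = 16384 < 20000 ≤ 2^15 = 32768, so n = 15.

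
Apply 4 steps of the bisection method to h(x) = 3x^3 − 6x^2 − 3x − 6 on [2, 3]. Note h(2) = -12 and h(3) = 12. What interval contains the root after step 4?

[2.625, 2.6875]

midpoint 2.5: h = -4.125 < 0 → [2.5, 3]
midpoint 2.75: h = 2.765625 > 0 → [2.5, 2.75]
midpoint 2.625: h = -0.955078 < 0 → [2.625, 2.75]
midpoint 2.6875: h = 0.8342 > 0 → [2.625, 2.6875]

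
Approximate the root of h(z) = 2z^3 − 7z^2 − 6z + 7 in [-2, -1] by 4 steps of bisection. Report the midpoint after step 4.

m = -1.5, h(m) = -6.5 (−); new bracket [-1.5, -1]
m = -1.25, h(m) = -0.34375 (−); new bracket [-1.25, -1]
m = -1.125, h(m) = 2.042969 (+); new bracket [-1.25, -1.125]
m = -1.1875, h(m) = 0.9048 (+); new bracket [-1.25, -1.1875]

-1.1875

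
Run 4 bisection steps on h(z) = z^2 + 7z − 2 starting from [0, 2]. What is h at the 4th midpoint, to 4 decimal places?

midpoint 1: h = 6 > 0 → [0, 1]
midpoint 0.5: h = 1.75 > 0 → [0, 0.5]
midpoint 0.25: h = -0.1875 < 0 → [0.25, 0.5]
midpoint 0.375: h = 0.7656 > 0 → [0.25, 0.375]

0.7656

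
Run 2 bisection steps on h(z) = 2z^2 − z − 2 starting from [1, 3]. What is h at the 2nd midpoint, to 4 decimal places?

1.0000

m = 2, h(m) = 4 (+); new bracket [1, 2]
m = 1.5, h(m) = 1 (+); new bracket [1, 1.5]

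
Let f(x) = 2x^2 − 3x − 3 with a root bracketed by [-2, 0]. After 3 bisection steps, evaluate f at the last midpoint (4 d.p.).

0.3750

x = -1 gives f = 2, positive; keep [-1, 0]
x = -0.5 gives f = -1, negative; keep [-1, -0.5]
x = -0.75 gives f = 0.375, positive; keep [-0.75, -0.5]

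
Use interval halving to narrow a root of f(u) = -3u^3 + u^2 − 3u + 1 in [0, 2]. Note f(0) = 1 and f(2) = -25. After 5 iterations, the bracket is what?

u = 1 gives f = -4, negative; keep [0, 1]
u = 0.5 gives f = -0.625, negative; keep [0, 0.5]
u = 0.25 gives f = 0.265625, positive; keep [0.25, 0.5]
u = 0.375 gives f = -0.1426, negative; keep [0.25, 0.375]
u = 0.3125 gives f = 0.0686, positive; keep [0.3125, 0.375]

[0.3125, 0.375]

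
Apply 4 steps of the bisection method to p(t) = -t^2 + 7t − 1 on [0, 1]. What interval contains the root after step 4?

t = 0.5 gives p = 2.25, positive; keep [0, 0.5]
t = 0.25 gives p = 0.6875, positive; keep [0, 0.25]
t = 0.125 gives p = -0.140625, negative; keep [0.125, 0.25]
t = 0.1875 gives p = 0.2773, positive; keep [0.125, 0.1875]

[0.125, 0.1875]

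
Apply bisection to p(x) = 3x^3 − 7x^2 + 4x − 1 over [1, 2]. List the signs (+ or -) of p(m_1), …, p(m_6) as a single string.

-+-++-

midpoint 1.5: p = -0.625 < 0 → [1.5, 2]
midpoint 1.75: p = 0.640625 > 0 → [1.5, 1.75]
midpoint 1.625: p = -0.111328 < 0 → [1.625, 1.75]
midpoint 1.6875: p = 0.2327 > 0 → [1.625, 1.6875]
midpoint 1.65625: p = 0.0529 > 0 → [1.625, 1.65625]
midpoint 1.640625: p = -0.0311 < 0 → [1.640625, 1.65625]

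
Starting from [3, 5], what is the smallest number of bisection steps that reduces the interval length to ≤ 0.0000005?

22

Width after n steps is 2/2^n. Need 2^n ≥ 2/0.0000005 = 4000000.
2^21 = 2097152 < 4000000 ≤ 2^22 = 4194304, so n = 22.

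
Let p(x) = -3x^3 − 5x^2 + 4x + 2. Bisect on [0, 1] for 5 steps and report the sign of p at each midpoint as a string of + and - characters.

++-++

p(0.5) = 2.375 > 0, so the root lies in [0.5, 1]
p(0.75) = 0.921875 > 0, so the root lies in [0.75, 1]
p(0.875) = -0.337891 < 0, so the root lies in [0.75, 0.875]
p(0.8125) = 0.3401 > 0, so the root lies in [0.8125, 0.875]
p(0.84375) = 0.0134 > 0, so the root lies in [0.84375, 0.875]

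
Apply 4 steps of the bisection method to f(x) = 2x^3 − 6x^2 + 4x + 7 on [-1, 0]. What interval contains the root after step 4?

[-0.75, -0.6875]

midpoint -0.5: f = 3.25 > 0 → [-1, -0.5]
midpoint -0.75: f = -0.21875 < 0 → [-0.75, -0.5]
midpoint -0.625: f = 1.667969 > 0 → [-0.75, -0.625]
midpoint -0.6875: f = 0.7642 > 0 → [-0.75, -0.6875]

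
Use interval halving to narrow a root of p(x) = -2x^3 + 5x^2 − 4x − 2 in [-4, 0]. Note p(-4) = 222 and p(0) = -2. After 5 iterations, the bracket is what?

x = -2 gives p = 42, positive; keep [-2, 0]
x = -1 gives p = 9, positive; keep [-1, 0]
x = -0.5 gives p = 1.5, positive; keep [-0.5, 0]
x = -0.25 gives p = -0.6562, negative; keep [-0.5, -0.25]
x = -0.375 gives p = 0.3086, positive; keep [-0.375, -0.25]

[-0.375, -0.25]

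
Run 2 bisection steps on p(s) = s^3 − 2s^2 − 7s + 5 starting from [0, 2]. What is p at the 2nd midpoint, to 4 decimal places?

1.1250

m = 1, p(m) = -3 (−); new bracket [0, 1]
m = 0.5, p(m) = 1.125 (+); new bracket [0.5, 1]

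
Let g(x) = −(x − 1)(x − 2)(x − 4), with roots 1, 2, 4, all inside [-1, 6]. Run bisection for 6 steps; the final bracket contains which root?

4

m = 2.5, g(m) = 1.125 (+); new bracket [2.5, 6]
m = 4.25, g(m) = -1.828125 (−); new bracket [2.5, 4.25]
m = 3.375, g(m) = 2.041016 (+); new bracket [3.375, 4.25]
m = 3.8125, g(m) = 0.9558 (+); new bracket [3.8125, 4.25]
m = 4.03125, g(m) = -0.1924 (−); new bracket [3.8125, 4.03125]
m = 3.921875, g(m) = 0.4387 (+); new bracket [3.921875, 4.03125]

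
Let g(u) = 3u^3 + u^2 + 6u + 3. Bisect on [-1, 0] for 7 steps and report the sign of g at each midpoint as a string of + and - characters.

-++++-+

midpoint -0.5: g = -0.125 < 0 → [-0.5, 0]
midpoint -0.25: g = 1.515625 > 0 → [-0.5, -0.25]
midpoint -0.375: g = 0.732422 > 0 → [-0.5, -0.375]
midpoint -0.4375: g = 0.3152 > 0 → [-0.5, -0.4375]
midpoint -0.46875: g = 0.0982 > 0 → [-0.5, -0.46875]
midpoint -0.484375: g = -0.0126 < 0 → [-0.484375, -0.46875]
midpoint -0.4765625: g = 0.043 > 0 → [-0.484375, -0.4765625]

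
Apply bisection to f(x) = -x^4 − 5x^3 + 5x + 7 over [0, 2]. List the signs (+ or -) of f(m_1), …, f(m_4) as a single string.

f(1) = 6 > 0, so the root lies in [1, 2]
f(1.5) = -7.4375 < 0, so the root lies in [1, 1.5]
f(1.25) = 1.042969 > 0, so the root lies in [1.25, 1.5]
f(1.375) = -2.6975 < 0, so the root lies in [1.25, 1.375]

+-+-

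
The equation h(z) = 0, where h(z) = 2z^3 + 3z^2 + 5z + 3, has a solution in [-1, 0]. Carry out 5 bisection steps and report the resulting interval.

m = -0.5, h(m) = 1 (+); new bracket [-1, -0.5]
m = -0.75, h(m) = 0.09375 (+); new bracket [-1, -0.75]
m = -0.875, h(m) = -0.417969 (−); new bracket [-0.875, -0.75]
m = -0.8125, h(m) = -0.1548 (−); new bracket [-0.8125, -0.75]
m = -0.78125, h(m) = -0.0289 (−); new bracket [-0.78125, -0.75]

[-0.78125, -0.75]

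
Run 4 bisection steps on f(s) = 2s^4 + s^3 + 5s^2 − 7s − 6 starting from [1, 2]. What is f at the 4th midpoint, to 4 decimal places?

m = 1.5, f(m) = 8.25 (+); new bracket [1, 1.5]
m = 1.25, f(m) = -0.101562 (−); new bracket [1.25, 1.5]
m = 1.375, f(m) = 3.57666 (+); new bracket [1.25, 1.375]
m = 1.3125, f(m) = 1.6219 (+); new bracket [1.25, 1.3125]

1.6219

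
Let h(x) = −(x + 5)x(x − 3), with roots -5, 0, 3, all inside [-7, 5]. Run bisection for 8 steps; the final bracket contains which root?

-5

x = -1 gives h = -16, negative; keep [-7, -1]
x = -4 gives h = -28, negative; keep [-7, -4]
x = -5.5 gives h = 23.375, positive; keep [-5.5, -4]
x = -4.75 gives h = -9.2031, negative; keep [-5.5, -4.75]
x = -5.125 gives h = 5.2051, positive; keep [-5.125, -4.75]
x = -4.9375 gives h = -2.4495, negative; keep [-5.125, -4.9375]
x = -5.03125 gives h = 1.2627, positive; keep [-5.03125, -4.9375]
x = -4.984375 gives h = -0.6218, negative; keep [-5.03125, -4.984375]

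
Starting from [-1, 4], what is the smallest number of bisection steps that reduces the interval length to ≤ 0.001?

13

Width after n steps is 5/2^n. Need 2^n ≥ 5/0.001 = 5000.
2^12 = 4096 < 5000 ≤ 2^13 = 8192, so n = 13.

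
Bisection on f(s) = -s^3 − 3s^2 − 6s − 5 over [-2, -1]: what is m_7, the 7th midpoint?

-1.3203125

m = -1.5, f(m) = 0.625 (+); new bracket [-1.5, -1]
m = -1.25, f(m) = -0.234375 (−); new bracket [-1.5, -1.25]
m = -1.375, f(m) = 0.177734 (+); new bracket [-1.375, -1.25]
m = -1.3125, f(m) = -0.032 (−); new bracket [-1.375, -1.3125]
m = -1.34375, f(m) = 0.0719 (+); new bracket [-1.34375, -1.3125]
m = -1.328125, f(m) = 0.0197 (+); new bracket [-1.328125, -1.3125]
m = -1.3203125, f(m) = -0.0062 (−); new bracket [-1.328125, -1.3203125]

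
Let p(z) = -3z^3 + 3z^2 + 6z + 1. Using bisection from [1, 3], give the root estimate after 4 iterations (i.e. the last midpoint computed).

2.125

p(2) = 1 > 0, so the root lies in [2, 3]
p(2.5) = -12.125 < 0, so the root lies in [2, 2.5]
p(2.25) = -4.484375 < 0, so the root lies in [2, 2.25]
p(2.125) = -1.4902 < 0, so the root lies in [2, 2.125]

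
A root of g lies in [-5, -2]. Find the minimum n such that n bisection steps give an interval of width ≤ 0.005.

Width after n steps is 3/2^n. Need 2^n ≥ 3/0.005 = 600.
2^9 = 512 < 600 ≤ 2^10 = 1024, so n = 10.

10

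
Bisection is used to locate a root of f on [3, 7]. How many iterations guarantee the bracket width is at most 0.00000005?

27

Width after n steps is 4/2^n. Need 2^n ≥ 4/0.00000005 = 80000000.
2^26 = 67108864 < 80000000 ≤ 2^27 = 134217728, so n = 27.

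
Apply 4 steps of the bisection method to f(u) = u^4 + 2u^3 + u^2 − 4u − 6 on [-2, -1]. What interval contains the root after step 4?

u = -1.5 gives f = 0.5625, positive; keep [-1.5, -1]
u = -1.25 gives f = -0.902344, negative; keep [-1.5, -1.25]
u = -1.375 gives f = -0.234131, negative; keep [-1.5, -1.375]
u = -1.4375 gives f = 0.1455, positive; keep [-1.4375, -1.375]

[-1.4375, -1.375]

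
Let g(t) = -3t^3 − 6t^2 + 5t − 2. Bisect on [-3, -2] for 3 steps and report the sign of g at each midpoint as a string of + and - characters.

-+-

m = -2.5, g(m) = -5.125 (−); new bracket [-3, -2.5]
m = -2.75, g(m) = 1.265625 (+); new bracket [-2.75, -2.5]
m = -2.625, g(m) = -2.205078 (−); new bracket [-2.75, -2.625]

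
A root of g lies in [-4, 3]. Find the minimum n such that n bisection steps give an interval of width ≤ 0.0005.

Width after n steps is 7/2^n. Need 2^n ≥ 7/0.0005 = 14000.
2^13 = 8192 < 14000 ≤ 2^14 = 16384, so n = 14.

14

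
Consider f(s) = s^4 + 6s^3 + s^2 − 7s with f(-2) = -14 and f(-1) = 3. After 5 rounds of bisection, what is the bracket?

[-1.34375, -1.3125]

f(-1.5) = -2.4375 < 0, so the root lies in [-1.5, -1]
f(-1.25) = 1.035156 > 0, so the root lies in [-1.5, -1.25]
f(-1.375) = -0.507568 < 0, so the root lies in [-1.375, -1.25]
f(-1.3125) = 0.3118 > 0, so the root lies in [-1.375, -1.3125]
f(-1.34375) = -0.0858 < 0, so the root lies in [-1.34375, -1.3125]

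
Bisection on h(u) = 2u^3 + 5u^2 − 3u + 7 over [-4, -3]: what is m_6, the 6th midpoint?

-3.296875

h(-3.5) = -7 < 0, so the root lies in [-3.5, -3]
h(-3.25) = 0.90625 > 0, so the root lies in [-3.5, -3.25]
h(-3.375) = -2.808594 < 0, so the root lies in [-3.375, -3.25]
h(-3.3125) = -0.8931 < 0, so the root lies in [-3.3125, -3.25]
h(-3.28125) = 0.0209 > 0, so the root lies in [-3.3125, -3.28125]
h(-3.296875) = -0.4325 < 0, so the root lies in [-3.296875, -3.28125]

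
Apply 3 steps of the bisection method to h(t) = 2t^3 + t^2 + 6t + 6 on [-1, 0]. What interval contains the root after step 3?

m = -0.5, h(m) = 3 (+); new bracket [-1, -0.5]
m = -0.75, h(m) = 1.21875 (+); new bracket [-1, -0.75]
m = -0.875, h(m) = 0.175781 (+); new bracket [-1, -0.875]

[-1, -0.875]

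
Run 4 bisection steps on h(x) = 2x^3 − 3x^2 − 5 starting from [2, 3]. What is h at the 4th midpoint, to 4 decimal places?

h(2.5) = 7.5 > 0, so the root lies in [2, 2.5]
h(2.25) = 2.59375 > 0, so the root lies in [2, 2.25]
h(2.125) = 0.644531 > 0, so the root lies in [2, 2.125]
h(2.0625) = -0.2144 < 0, so the root lies in [2.0625, 2.125]

-0.2144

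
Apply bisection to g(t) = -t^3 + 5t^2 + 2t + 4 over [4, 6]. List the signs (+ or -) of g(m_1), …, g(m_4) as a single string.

+-++

t = 5 gives g = 14, positive; keep [5, 6]
t = 5.5 gives g = -0.125, negative; keep [5, 5.5]
t = 5.25 gives g = 7.609375, positive; keep [5.25, 5.5]
t = 5.375 gives g = 3.916, positive; keep [5.375, 5.5]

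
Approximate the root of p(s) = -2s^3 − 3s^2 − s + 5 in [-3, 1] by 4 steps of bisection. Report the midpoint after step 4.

m = -1, p(m) = 5 (+); new bracket [-1, 1]
m = 0, p(m) = 5 (+); new bracket [0, 1]
m = 0.5, p(m) = 3.5 (+); new bracket [0.5, 1]
m = 0.75, p(m) = 1.7188 (+); new bracket [0.75, 1]

0.75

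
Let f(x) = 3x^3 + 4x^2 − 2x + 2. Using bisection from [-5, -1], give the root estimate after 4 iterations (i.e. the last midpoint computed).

-1.75

m = -3, f(m) = -37 (−); new bracket [-3, -1]
m = -2, f(m) = -2 (−); new bracket [-2, -1]
m = -1.5, f(m) = 3.875 (+); new bracket [-2, -1.5]
m = -1.75, f(m) = 1.6719 (+); new bracket [-2, -1.75]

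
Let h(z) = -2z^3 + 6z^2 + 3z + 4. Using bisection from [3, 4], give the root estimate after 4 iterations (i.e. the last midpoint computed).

z = 3.5 gives h = 2.25, positive; keep [3.5, 4]
z = 3.75 gives h = -5.84375, negative; keep [3.5, 3.75]
z = 3.625 gives h = -1.550781, negative; keep [3.5, 3.625]
z = 3.5625 gives h = 0.4097, positive; keep [3.5625, 3.625]

3.5625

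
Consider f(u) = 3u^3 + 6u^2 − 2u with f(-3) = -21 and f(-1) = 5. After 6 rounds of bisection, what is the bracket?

[-2.3125, -2.28125]

u = -2 gives f = 4, positive; keep [-3, -2]
u = -2.5 gives f = -4.375, negative; keep [-2.5, -2]
u = -2.25 gives f = 0.703125, positive; keep [-2.5, -2.25]
u = -2.375 gives f = -1.5957, negative; keep [-2.375, -2.25]
u = -2.3125 gives f = -0.3884, negative; keep [-2.3125, -2.25]
u = -2.28125 gives f = 0.1715, positive; keep [-2.3125, -2.28125]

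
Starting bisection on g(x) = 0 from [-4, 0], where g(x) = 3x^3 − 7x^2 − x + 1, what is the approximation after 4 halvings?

-0.25

midpoint -2: g = -49 < 0 → [-2, 0]
midpoint -1: g = -8 < 0 → [-1, 0]
midpoint -0.5: g = -0.625 < 0 → [-0.5, 0]
midpoint -0.25: g = 0.7656 > 0 → [-0.5, -0.25]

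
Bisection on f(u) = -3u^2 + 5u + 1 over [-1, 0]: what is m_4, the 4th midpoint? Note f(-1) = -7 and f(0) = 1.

-0.1875

midpoint -0.5: f = -2.25 < 0 → [-0.5, 0]
midpoint -0.25: f = -0.4375 < 0 → [-0.25, 0]
midpoint -0.125: f = 0.328125 > 0 → [-0.25, -0.125]
midpoint -0.1875: f = -0.043 < 0 → [-0.1875, -0.125]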